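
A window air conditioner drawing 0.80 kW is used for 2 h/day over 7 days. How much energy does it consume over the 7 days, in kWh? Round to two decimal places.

11.20 kWh

Runtime = 2 h/day × 7 days = 14 h
Energy = 0.8 kW × 14 h = 11.2 kWh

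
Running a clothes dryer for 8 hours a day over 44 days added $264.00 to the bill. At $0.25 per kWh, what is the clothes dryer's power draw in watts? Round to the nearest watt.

3000 W

Energy = $264.00 ÷ $0.25/kWh = 1056 kWh
Runtime = 8 h/day × 44 days = 352 h
Power = 1056 kWh ÷ 352 h = 3 kW = 3000 W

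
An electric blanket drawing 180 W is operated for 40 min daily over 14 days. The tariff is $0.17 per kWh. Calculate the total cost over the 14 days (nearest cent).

Runtime = 40 min × 14 = 560 min = 9.333333… h
Energy = 0.18 kW × 9.333333… h = 1.68 kWh
Cost = 1.68 kWh × $0.17/kWh = $0.29

$0.29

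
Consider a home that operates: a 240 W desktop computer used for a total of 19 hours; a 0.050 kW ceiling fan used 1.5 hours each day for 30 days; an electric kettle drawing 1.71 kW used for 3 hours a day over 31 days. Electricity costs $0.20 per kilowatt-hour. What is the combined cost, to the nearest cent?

$33.17

desktop computer: 0.24 kW × 19 h = 4.56 kWh
ceiling fan: Runtime = 1.5 h/day × 30 days = 45 h
ceiling fan: 0.05 kW × 45 h = 2.25 kWh
electric kettle: Runtime = 3 h/day × 31 days = 93 h
electric kettle: 1.71 kW × 93 h = 159.03 kWh
Total energy = 165.84 kWh
Cost = 165.84 × $0.20 = $33.17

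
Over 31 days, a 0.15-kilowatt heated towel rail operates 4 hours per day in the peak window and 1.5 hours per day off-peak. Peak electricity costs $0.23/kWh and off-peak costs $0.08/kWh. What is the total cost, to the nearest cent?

$4.84

Peak energy = 0.15 kW × 4 h × 31 = 18.6 kWh
Off-peak energy = 0.15 kW × 1.5 h × 31 = 6.975 kWh
Cost = 18.6 × $0.23 + 6.975 × $0.08 = $4.278 + $0.558 = $4.84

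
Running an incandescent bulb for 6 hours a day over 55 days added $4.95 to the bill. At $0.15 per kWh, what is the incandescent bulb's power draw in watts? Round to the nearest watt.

Energy = $4.95 ÷ $0.15/kWh = 33 kWh
Runtime = 6 h/day × 55 days = 330 h
Power = 33 kWh ÷ 330 h = 0.1 kW = 100 W

100 W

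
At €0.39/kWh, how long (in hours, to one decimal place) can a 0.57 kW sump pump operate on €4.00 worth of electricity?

18.0 h

Energy available = €4.00 ÷ €0.39/kWh = 10.2564 kWh
Hours = 10.2564 kWh ÷ 0.57 kW = 18.0 h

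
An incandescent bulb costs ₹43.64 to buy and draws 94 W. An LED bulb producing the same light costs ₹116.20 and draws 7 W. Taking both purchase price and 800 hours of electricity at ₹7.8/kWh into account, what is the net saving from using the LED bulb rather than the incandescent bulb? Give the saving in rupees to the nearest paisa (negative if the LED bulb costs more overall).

₹470.32

incandescent bulb: ₹43.64 + (94/1000) kW × 800 h × ₹7.8 = ₹43.64 + ₹586.56 = ₹630.2
LED bulb: ₹116.20 + (7/1000) kW × 800 h × ₹7.8 = ₹116.20 + ₹43.68 = ₹159.88
Saving = ₹630.2 − ₹159.88 = ₹470.32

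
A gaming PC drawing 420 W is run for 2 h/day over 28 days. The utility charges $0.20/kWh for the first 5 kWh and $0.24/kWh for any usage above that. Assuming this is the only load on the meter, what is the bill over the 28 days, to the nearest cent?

$5.44

Runtime = 2 h/day × 28 days = 56 h
Energy = 0.42 kW × 56 h = 23.52 kWh
Tier 1 (0–5 kWh): 5 × $0.20 = $1
Above 5 kWh: 18.52 × $0.24 = $4.4448
Bill = $5.44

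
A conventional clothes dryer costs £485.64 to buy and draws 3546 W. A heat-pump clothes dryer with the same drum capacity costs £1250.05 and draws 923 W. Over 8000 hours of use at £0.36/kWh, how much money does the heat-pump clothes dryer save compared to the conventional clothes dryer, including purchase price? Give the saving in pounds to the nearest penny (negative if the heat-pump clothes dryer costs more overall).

£6789.83

conventional clothes dryer: £485.64 + (3546/1000) kW × 8000 h × £0.36 = £485.64 + £10212.48 = £10698.12
heat-pump clothes dryer: £1250.05 + (923/1000) kW × 8000 h × £0.36 = £1250.05 + £2658.24 = £3908.29
Saving = £10698.12 − £3908.29 = £6789.83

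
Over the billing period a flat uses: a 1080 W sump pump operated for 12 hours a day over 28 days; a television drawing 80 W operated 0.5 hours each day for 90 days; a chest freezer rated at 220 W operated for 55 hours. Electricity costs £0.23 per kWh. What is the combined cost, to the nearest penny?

sump pump: Runtime = 12 h/day × 28 days = 336 h
sump pump: 1.08 kW × 336 h = 362.88 kWh
television: Runtime = 0.5 h/day × 90 days = 45 h
television: 0.08 kW × 45 h = 3.6 kWh
chest freezer: 0.22 kW × 55 h = 12.1 kWh
Total energy = 378.58 kWh
Cost = 378.58 × £0.23 = £87.07

£87.07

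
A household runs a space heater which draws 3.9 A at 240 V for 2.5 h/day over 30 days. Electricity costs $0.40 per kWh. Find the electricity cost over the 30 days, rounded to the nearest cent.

Power = 3.9 A × 240 V = 936 W = 0.936 kW
Runtime = 2.5 h/day × 30 days = 75 h
Energy = 0.936 kW × 75 h = 70.2 kWh
Cost = 70.2 kWh × $0.40/kWh = $28.08

$28.08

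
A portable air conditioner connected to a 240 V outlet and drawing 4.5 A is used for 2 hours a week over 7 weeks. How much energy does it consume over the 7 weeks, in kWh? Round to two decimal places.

Power = 4.5 A × 240 V = 1080 W = 1.08 kW
Runtime = 2 h/week × 7 weeks = 14 h
Energy = 1.08 kW × 14 h = 15.12 kWh

15.12 kWh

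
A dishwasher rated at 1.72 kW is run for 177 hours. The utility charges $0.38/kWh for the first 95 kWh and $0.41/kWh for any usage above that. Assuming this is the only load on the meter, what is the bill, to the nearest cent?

$121.97

Energy = 1.72 kW × 177 h = 304.44 kWh
Tier 1 (0–95 kWh): 95 × $0.38 = $36.1
Above 95 kWh: 209.44 × $0.41 = $85.8704
Bill = $121.97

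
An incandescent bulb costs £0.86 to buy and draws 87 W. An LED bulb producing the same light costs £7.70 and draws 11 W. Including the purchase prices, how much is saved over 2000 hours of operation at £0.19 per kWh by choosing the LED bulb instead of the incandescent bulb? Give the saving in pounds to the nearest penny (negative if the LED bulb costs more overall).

incandescent bulb: £0.86 + (87/1000) kW × 2000 h × £0.19 = £0.86 + £33.06 = £33.92
LED bulb: £7.70 + (11/1000) kW × 2000 h × £0.19 = £7.70 + £4.18 = £11.88
Saving = £33.92 − £11.88 = £22.04

£22.04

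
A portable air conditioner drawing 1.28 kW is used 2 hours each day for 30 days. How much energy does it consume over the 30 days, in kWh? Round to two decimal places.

Runtime = 2 h/day × 30 days = 60 h
Energy = 1.28 kW × 60 h = 76.8 kWh

76.80 kWh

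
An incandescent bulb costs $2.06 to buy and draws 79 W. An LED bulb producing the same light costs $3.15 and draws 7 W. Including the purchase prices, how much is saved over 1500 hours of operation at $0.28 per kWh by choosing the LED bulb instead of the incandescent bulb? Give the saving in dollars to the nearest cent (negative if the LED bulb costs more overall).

$29.15

incandescent bulb: $2.06 + (79/1000) kW × 1500 h × $0.28 = $2.06 + $33.18 = $35.24
LED bulb: $3.15 + (7/1000) kW × 1500 h × $0.28 = $3.15 + $2.94 = $6.09
Saving = $35.24 − $6.09 = $29.15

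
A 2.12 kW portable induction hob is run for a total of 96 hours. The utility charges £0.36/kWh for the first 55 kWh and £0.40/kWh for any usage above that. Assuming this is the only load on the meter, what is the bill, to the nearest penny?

Energy = 2.12 kW × 96 h = 203.52 kWh
Tier 1 (0–55 kWh): 55 × £0.36 = £19.8
Above 55 kWh: 148.52 × £0.40 = £59.408
Bill = £79.21

£79.21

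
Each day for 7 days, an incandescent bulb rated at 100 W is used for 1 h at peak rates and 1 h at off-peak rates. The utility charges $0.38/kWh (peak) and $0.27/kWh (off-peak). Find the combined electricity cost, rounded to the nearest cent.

Peak energy = 0.1 kW × 1 h × 7 = 0.7 kWh
Off-peak energy = 0.1 kW × 1 h × 7 = 0.7 kWh
Cost = 0.7 × $0.38 + 0.7 × $0.27 = $0.266 + $0.189 = $0.46

$0.46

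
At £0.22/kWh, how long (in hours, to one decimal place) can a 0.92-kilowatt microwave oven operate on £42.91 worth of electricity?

212.0 h

Energy available = £42.91 ÷ £0.22/kWh = 195.0455 kWh
Hours = 195.0455 kWh ÷ 0.92 kW = 212.0 h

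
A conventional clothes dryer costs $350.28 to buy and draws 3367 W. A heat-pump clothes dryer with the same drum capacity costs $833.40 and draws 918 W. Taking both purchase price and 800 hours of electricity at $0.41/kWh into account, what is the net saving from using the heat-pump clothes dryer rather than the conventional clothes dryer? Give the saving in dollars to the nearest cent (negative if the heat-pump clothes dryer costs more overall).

conventional clothes dryer: $350.28 + (3367/1000) kW × 800 h × $0.41 = $350.28 + $1104.376 = $1454.656
heat-pump clothes dryer: $833.40 + (918/1000) kW × 800 h × $0.41 = $833.40 + $301.104 = $1134.504
Saving = $1454.656 − $1134.504 = $320.152 → $320.15

$320.15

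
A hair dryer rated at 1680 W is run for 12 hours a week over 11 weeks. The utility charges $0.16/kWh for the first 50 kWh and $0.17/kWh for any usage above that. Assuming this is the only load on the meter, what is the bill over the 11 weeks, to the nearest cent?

Runtime = 12 h/week × 11 weeks = 132 h
Energy = 1.68 kW × 132 h = 221.76 kWh
Tier 1 (0–50 kWh): 50 × $0.16 = $8
Above 50 kWh: 171.76 × $0.17 = $29.1992
Bill = $37.20

$37.20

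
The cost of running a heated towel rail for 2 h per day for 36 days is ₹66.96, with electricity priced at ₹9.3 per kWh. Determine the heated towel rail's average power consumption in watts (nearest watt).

Energy = ₹66.96 ÷ ₹9.3/kWh = 7.2 kWh
Runtime = 2 h/day × 36 days = 72 h
Power = 7.2 kWh ÷ 72 h = 0.1 kW = 100 W

100 W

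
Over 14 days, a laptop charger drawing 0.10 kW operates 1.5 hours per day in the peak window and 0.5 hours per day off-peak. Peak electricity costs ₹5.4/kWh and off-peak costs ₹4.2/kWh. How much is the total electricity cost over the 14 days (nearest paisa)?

₹14.28

Peak energy = 0.1 kW × 1.5 h × 14 = 2.1 kWh
Off-peak energy = 0.1 kW × 0.5 h × 14 = 0.7 kWh
Cost = 2.1 × ₹5.4 + 0.7 × ₹4.2 = ₹11.34 + ₹2.94 = ₹14.28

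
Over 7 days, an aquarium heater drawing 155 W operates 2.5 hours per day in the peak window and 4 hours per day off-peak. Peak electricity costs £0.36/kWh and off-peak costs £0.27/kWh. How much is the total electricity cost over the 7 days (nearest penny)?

£2.15

Peak energy = 0.155 kW × 2.5 h × 7 = 2.7125 kWh
Off-peak energy = 0.155 kW × 4 h × 7 = 4.34 kWh
Cost = 2.7125 × £0.36 + 4.34 × £0.27 = £0.9765 + £1.1718 = £2.15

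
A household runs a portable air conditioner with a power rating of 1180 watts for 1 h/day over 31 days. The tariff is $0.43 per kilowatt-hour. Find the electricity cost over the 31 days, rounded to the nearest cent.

Runtime = 1 h/day × 31 days = 31 h
Energy = 1.18 kW × 31 h = 36.58 kWh
Cost = 36.58 kWh × $0.43/kWh = $15.73

$15.73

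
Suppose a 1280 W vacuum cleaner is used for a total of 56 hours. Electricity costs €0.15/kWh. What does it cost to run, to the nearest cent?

Energy = 1.28 kW × 56 h = 71.68 kWh
Cost = 71.68 kWh × €0.15/kWh = €10.75

€10.75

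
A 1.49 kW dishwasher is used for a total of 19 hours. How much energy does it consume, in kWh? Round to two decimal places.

28.31 kWh

Energy = 1.49 kW × 19 h = 28.31 kWh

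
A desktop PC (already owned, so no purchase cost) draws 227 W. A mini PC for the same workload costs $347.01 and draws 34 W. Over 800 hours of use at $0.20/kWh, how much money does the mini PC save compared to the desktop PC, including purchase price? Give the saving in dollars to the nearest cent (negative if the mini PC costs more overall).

-$316.13

desktop PC: $0.00 + (227/1000) kW × 800 h × $0.20 = $0.00 + $36.32 = $36.32
mini PC: $347.01 + (34/1000) kW × 800 h × $0.20 = $347.01 + $5.44 = $352.45
Saving = $36.32 − $352.45 = −$316.13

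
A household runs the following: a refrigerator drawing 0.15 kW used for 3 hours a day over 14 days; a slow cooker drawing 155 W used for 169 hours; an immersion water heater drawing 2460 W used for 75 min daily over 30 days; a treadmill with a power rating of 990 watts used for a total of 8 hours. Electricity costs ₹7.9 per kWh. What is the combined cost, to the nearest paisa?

₹1048.05

refrigerator: Runtime = 3 h/day × 14 days = 42 h
refrigerator: 0.15 kW × 42 h = 6.3 kWh
slow cooker: 0.155 kW × 169 h = 26.195 kWh
immersion water heater: Runtime = 75 min × 30 = 2250 min = 37.5 h
immersion water heater: 2.46 kW × 37.5 h = 92.25 kWh
treadmill: 0.99 kW × 8 h = 7.92 kWh
Total energy = 132.665 kWh
Cost = 132.665 × ₹7.9 = ₹1048.05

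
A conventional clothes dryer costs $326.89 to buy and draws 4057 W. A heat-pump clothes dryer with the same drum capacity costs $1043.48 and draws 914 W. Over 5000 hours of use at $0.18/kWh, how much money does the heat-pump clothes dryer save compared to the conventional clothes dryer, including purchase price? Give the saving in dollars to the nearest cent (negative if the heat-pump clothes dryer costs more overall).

$2112.11

conventional clothes dryer: $326.89 + (4057/1000) kW × 5000 h × $0.18 = $326.89 + $3651.3 = $3978.19
heat-pump clothes dryer: $1043.48 + (914/1000) kW × 5000 h × $0.18 = $1043.48 + $822.6 = $1866.08
Saving = $3978.19 − $1866.08 = $2112.11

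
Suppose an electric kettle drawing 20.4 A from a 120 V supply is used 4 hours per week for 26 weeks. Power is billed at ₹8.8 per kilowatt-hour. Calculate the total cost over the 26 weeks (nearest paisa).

Power = 20.4 A × 120 V = 2448 W = 2.448 kW
Runtime = 4 h/week × 26 weeks = 104 h
Energy = 2.448 kW × 104 h = 254.592 kWh
Cost = 254.592 kWh × ₹8.8/kWh = ₹2240.41

₹2240.41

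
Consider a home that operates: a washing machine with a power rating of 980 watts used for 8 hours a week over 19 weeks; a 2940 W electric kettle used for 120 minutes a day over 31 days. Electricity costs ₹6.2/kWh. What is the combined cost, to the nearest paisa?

₹2053.69

washing machine: Runtime = 8 h/week × 19 weeks = 152 h
washing machine: 0.98 kW × 152 h = 148.96 kWh
electric kettle: Runtime = 120 min × 31 = 3720 min = 62 h
electric kettle: 2.94 kW × 62 h = 182.28 kWh
Total energy = 331.24 kWh
Cost = 331.24 × ₹6.2 = ₹2053.69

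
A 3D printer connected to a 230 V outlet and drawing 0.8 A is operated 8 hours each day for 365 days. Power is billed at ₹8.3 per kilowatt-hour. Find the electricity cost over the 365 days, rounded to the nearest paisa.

₹4459.42

Power = 0.8 A × 230 V = 184 W = 0.184 kW
Runtime = 8 h/day × 365 days = 2920 h
Energy = 0.184 kW × 2920 h = 537.28 kWh
Cost = 537.28 kWh × ₹8.3/kWh = ₹4459.42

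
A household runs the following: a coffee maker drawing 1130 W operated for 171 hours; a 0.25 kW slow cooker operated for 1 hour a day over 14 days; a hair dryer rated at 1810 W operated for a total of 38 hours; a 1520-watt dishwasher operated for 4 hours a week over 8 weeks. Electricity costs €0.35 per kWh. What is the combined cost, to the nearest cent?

coffee maker: 1.13 kW × 171 h = 193.23 kWh
slow cooker: Runtime = 1 h/day × 14 days = 14 h
slow cooker: 0.25 kW × 14 h = 3.5 kWh
hair dryer: 1.81 kW × 38 h = 68.78 kWh
dishwasher: Runtime = 4 h/week × 8 weeks = 32 h
dishwasher: 1.52 kW × 32 h = 48.64 kWh
Total energy = 314.15 kWh
Cost = 314.15 × €0.35 = €109.95

€109.95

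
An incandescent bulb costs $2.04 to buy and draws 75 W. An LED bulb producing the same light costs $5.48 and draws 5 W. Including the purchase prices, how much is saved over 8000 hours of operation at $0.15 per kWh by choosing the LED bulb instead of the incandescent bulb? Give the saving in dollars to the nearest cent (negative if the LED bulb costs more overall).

incandescent bulb: $2.04 + (75/1000) kW × 8000 h × $0.15 = $2.04 + $90 = $92.04
LED bulb: $5.48 + (5/1000) kW × 8000 h × $0.15 = $5.48 + $6 = $11.48
Saving = $92.04 − $11.48 = $80.56

$80.56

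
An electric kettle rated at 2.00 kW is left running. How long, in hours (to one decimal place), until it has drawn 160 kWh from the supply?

80.0 h

Hours = 160 kWh ÷ 2 kW = 80.0 h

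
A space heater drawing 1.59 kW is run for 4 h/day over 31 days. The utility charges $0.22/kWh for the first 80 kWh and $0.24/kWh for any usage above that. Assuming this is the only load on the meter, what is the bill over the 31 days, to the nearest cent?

$45.72

Runtime = 4 h/day × 31 days = 124 h
Energy = 1.59 kW × 124 h = 197.16 kWh
Tier 1 (0–80 kWh): 80 × $0.22 = $17.6
Above 80 kWh: 117.16 × $0.24 = $28.1184
Bill = $45.72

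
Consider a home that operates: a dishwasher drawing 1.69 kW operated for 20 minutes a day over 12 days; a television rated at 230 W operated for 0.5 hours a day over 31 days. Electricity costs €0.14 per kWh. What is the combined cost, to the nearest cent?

dishwasher: Runtime = 20 min × 12 = 240 min = 4 h
dishwasher: 1.69 kW × 4 h = 6.76 kWh
television: Runtime = 0.5 h/day × 31 days = 15.5 h
television: 0.23 kW × 15.5 h = 3.565 kWh
Total energy = 10.325 kWh
Cost = 10.325 × €0.14 = €1.45

€1.45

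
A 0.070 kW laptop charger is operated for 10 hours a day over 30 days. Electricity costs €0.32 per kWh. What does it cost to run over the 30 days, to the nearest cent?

€6.72

Runtime = 10 h/day × 30 days = 300 h
Energy = 0.07 kW × 300 h = 21 kWh
Cost = 21 kWh × €0.32/kWh = €6.72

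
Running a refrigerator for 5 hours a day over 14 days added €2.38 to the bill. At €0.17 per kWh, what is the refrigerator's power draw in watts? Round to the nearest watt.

Energy = €2.38 ÷ €0.17/kWh = 14 kWh
Runtime = 5 h/day × 14 days = 70 h
Power = 14 kWh ÷ 70 h = 0.2 kW = 200 W

200 W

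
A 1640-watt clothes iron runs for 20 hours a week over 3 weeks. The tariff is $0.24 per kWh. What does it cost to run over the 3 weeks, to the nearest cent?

Runtime = 20 h/week × 3 weeks = 60 h
Energy = 1.64 kW × 60 h = 98.4 kWh
Cost = 98.4 kWh × $0.24/kWh = $23.62

$23.62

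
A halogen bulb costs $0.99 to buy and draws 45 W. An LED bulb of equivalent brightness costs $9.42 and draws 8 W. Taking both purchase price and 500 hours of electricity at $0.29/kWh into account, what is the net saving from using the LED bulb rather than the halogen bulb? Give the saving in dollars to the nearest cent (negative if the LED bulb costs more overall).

halogen bulb: $0.99 + (45/1000) kW × 500 h × $0.29 = $0.99 + $6.525 = $7.515
LED bulb: $9.42 + (8/1000) kW × 500 h × $0.29 = $9.42 + $1.16 = $10.58
Saving = $7.515 − $10.58 = −$3.065 → -$3.07

-$3.07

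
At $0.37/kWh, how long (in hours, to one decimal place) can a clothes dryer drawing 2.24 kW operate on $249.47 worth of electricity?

301.0 h

Energy available = $249.47 ÷ $0.37/kWh = 674.2432 kWh
Hours = 674.2432 kWh ÷ 2.24 kW = 301.0 h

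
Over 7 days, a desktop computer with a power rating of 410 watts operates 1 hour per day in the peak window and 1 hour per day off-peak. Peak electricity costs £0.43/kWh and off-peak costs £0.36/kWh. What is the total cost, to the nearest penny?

£2.27

Peak energy = 0.41 kW × 1 h × 7 = 2.87 kWh
Off-peak energy = 0.41 kW × 1 h × 7 = 2.87 kWh
Cost = 2.87 × £0.43 + 2.87 × £0.36 = £1.2341 + £1.0332 = £2.27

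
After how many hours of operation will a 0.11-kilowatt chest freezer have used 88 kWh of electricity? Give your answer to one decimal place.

Hours = 88 kWh ÷ 0.11 kW = 800.0 h

800.0 h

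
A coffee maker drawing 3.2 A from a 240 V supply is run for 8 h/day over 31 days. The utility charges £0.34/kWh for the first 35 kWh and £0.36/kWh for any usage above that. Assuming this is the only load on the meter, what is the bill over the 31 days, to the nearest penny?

£67.87

Power = 3.2 A × 240 V = 768 W = 0.768 kW
Runtime = 8 h/day × 31 days = 248 h
Energy = 0.768 kW × 248 h = 190.464 kWh
Tier 1 (0–35 kWh): 35 × £0.34 = £11.9
Above 35 kWh: 155.464 × £0.36 = £55.96704
Bill = £67.87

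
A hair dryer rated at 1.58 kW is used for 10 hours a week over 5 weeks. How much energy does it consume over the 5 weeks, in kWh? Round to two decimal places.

79.00 kWh

Runtime = 10 h/week × 5 weeks = 50 h
Energy = 1.58 kW × 50 h = 79 kWh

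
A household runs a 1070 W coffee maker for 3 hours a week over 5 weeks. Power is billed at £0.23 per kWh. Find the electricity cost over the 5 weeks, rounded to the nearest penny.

Runtime = 3 h/week × 5 weeks = 15 h
Energy = 1.07 kW × 15 h = 16.05 kWh
Cost = 16.05 kWh × £0.23/kWh = £3.69

£3.69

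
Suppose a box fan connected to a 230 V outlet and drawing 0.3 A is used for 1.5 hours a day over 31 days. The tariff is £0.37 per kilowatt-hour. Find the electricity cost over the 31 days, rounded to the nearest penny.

Power = 0.3 A × 230 V = 69 W = 0.069 kW
Runtime = 1.5 h/day × 31 days = 46.5 h
Energy = 0.069 kW × 46.5 h = 3.2085 kWh
Cost = 3.2085 kWh × £0.37/kWh = £1.19

£1.19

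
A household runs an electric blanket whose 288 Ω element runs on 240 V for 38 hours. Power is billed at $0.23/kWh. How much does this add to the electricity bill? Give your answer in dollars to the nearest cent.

$1.75

Power = V²/R = 240²/288 = 200 W = 0.2 kW
Energy = 0.2 kW × 38 h = 7.6 kWh
Cost = 7.6 kWh × $0.23/kWh = $1.75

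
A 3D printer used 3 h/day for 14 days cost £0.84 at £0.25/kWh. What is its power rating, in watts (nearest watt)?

Energy = £0.84 ÷ £0.25/kWh = 3.36 kWh
Runtime = 3 h/day × 14 days = 42 h
Power = 3.36 kWh ÷ 42 h = 0.08 kW = 80 W

80 W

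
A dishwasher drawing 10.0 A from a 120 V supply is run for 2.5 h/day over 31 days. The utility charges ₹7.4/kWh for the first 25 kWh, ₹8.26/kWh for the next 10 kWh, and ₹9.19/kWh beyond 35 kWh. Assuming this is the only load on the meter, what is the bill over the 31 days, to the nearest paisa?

Power = 10.0 A × 120 V = 1200 W = 1.2 kW
Runtime = 2.5 h/day × 31 days = 77.5 h
Energy = 1.2 kW × 77.5 h = 93 kWh
Tier 1 (0–25 kWh): 25 × ₹7.4 = ₹185
Tier 2 (25–35 kWh): 10 × ₹8.26 = ₹82.6
Above 35 kWh: 58 × ₹9.19 = ₹533.02
Bill = ₹800.62

₹800.62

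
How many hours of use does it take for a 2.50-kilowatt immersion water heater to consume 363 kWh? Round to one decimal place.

Hours = 363 kWh ÷ 2.5 kW = 145.2 h

145.2 h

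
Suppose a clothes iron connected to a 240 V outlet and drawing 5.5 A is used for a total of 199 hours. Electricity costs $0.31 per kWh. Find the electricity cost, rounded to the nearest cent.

$81.43

Power = 5.5 A × 240 V = 1320 W = 1.32 kW
Energy = 1.32 kW × 199 h = 262.68 kWh
Cost = 262.68 kWh × $0.31/kWh = $81.43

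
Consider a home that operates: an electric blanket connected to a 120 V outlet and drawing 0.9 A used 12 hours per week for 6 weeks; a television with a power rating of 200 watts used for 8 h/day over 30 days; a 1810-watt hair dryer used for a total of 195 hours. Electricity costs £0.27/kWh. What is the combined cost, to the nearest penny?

£110.36

electric blanket: Power = 0.9 A × 120 V = 108 W = 0.108 kW
electric blanket: Runtime = 12 h/week × 6 weeks = 72 h
electric blanket: 0.108 kW × 72 h = 7.776 kWh
television: Runtime = 8 h/day × 30 days = 240 h
television: 0.2 kW × 240 h = 48 kWh
hair dryer: 1.81 kW × 195 h = 352.95 kWh
Total energy = 408.726 kWh
Cost = 408.726 × £0.27 = £110.36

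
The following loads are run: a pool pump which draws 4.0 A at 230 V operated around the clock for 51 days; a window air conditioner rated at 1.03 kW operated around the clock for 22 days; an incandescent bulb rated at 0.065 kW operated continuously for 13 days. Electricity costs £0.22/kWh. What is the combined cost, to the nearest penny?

£371.84

pool pump: Power = 4.0 A × 230 V = 920 W = 0.92 kW
pool pump: Runtime = 24 h × 51 = 1224 h
pool pump: 0.92 kW × 1224 h = 1126.08 kWh
window air conditioner: Runtime = 24 h × 22 = 528 h
window air conditioner: 1.03 kW × 528 h = 543.84 kWh
incandescent bulb: Runtime = 24 h × 13 = 312 h
incandescent bulb: 0.065 kW × 312 h = 20.28 kWh
Total energy = 1690.2 kWh
Cost = 1690.2 × £0.22 = £371.84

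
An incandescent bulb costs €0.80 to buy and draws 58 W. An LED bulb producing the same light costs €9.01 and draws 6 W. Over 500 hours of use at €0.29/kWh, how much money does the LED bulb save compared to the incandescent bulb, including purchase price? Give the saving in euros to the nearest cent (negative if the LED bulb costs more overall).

-€0.67

incandescent bulb: €0.80 + (58/1000) kW × 500 h × €0.29 = €0.80 + €8.41 = €9.21
LED bulb: €9.01 + (6/1000) kW × 500 h × €0.29 = €9.01 + €0.87 = €9.88
Saving = €9.21 − €9.88 = −€0.67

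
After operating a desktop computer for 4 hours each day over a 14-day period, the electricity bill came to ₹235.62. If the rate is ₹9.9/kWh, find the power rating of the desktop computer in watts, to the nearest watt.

425 W

Energy = ₹235.62 ÷ ₹9.9/kWh = 23.8 kWh
Runtime = 4 h/day × 14 days = 56 h
Power = 23.8 kWh ÷ 56 h = 0.425 kW = 425 W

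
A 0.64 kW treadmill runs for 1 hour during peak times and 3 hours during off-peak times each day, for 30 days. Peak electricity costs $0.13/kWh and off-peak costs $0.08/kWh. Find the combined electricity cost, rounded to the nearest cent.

Peak energy = 0.64 kW × 1 h × 30 = 19.2 kWh
Off-peak energy = 0.64 kW × 3 h × 30 = 57.6 kWh
Cost = 19.2 × $0.13 + 57.6 × $0.08 = $2.496 + $4.608 = $7.10

$7.10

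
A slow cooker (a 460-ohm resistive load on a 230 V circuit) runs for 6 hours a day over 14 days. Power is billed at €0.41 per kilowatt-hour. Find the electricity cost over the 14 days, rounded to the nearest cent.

Power = V²/R = 230²/460 = 115 W = 0.115 kW
Runtime = 6 h/day × 14 days = 84 h
Energy = 0.115 kW × 84 h = 9.66 kWh
Cost = 9.66 kWh × €0.41/kWh = €3.96

€3.96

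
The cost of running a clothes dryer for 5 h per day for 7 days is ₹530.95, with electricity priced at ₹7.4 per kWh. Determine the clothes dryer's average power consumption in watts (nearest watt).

2050 W

Energy = ₹530.95 ÷ ₹7.4/kWh = 71.75 kWh
Runtime = 5 h/day × 7 days = 35 h
Power = 71.75 kWh ÷ 35 h = 2.05 kW = 2050 W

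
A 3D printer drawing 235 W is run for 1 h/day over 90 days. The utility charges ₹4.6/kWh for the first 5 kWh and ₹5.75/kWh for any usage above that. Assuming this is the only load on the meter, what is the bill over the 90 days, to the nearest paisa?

Runtime = 1 h/day × 90 days = 90 h
Energy = 0.235 kW × 90 h = 21.15 kWh
Tier 1 (0–5 kWh): 5 × ₹4.6 = ₹23
Above 5 kWh: 16.15 × ₹5.75 = ₹92.8625
Bill = ₹115.86

₹115.86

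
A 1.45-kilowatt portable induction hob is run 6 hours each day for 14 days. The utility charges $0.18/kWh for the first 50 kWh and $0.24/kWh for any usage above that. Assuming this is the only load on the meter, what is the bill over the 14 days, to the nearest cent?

$26.23

Runtime = 6 h/day × 14 days = 84 h
Energy = 1.45 kW × 84 h = 121.8 kWh
Tier 1 (0–50 kWh): 50 × $0.18 = $9
Above 50 kWh: 71.8 × $0.24 = $17.232
Bill = $26.23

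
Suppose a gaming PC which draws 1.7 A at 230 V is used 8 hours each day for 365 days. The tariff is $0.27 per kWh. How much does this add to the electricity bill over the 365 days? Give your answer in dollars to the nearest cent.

$308.26

Power = 1.7 A × 230 V = 391 W = 0.391 kW
Runtime = 8 h/day × 365 days = 2920 h
Energy = 0.391 kW × 2920 h = 1141.72 kWh
Cost = 1141.72 kWh × $0.27/kWh = $308.26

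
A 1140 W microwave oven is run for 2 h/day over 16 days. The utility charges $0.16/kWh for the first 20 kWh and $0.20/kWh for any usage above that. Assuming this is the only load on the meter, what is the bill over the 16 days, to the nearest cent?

Runtime = 2 h/day × 16 days = 32 h
Energy = 1.14 kW × 32 h = 36.48 kWh
Tier 1 (0–20 kWh): 20 × $0.16 = $3.2
Above 20 kWh: 16.48 × $0.20 = $3.296
Bill = $6.50

$6.50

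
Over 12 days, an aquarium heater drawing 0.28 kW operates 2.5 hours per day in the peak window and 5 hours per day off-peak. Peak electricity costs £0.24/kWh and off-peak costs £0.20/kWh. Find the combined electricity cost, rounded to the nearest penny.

£5.38

Peak energy = 0.28 kW × 2.5 h × 12 = 8.4 kWh
Off-peak energy = 0.28 kW × 5 h × 12 = 16.8 kWh
Cost = 8.4 × £0.24 + 16.8 × £0.20 = £2.016 + £3.36 = £5.38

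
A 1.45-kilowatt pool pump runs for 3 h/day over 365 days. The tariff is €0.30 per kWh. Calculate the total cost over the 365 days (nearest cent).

€476.33

Runtime = 3 h/day × 365 days = 1095 h
Energy = 1.45 kW × 1095 h = 1587.75 kWh
Cost = 1587.75 kWh × €0.30/kWh = €476.33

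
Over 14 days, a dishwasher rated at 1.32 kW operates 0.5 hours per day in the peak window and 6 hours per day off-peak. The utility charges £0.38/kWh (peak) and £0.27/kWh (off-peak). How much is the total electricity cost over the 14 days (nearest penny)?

£33.45

Peak energy = 1.32 kW × 0.5 h × 14 = 9.24 kWh
Off-peak energy = 1.32 kW × 6 h × 14 = 110.88 kWh
Cost = 9.24 × £0.38 + 110.88 × £0.27 = £3.5112 + £29.9376 = £33.45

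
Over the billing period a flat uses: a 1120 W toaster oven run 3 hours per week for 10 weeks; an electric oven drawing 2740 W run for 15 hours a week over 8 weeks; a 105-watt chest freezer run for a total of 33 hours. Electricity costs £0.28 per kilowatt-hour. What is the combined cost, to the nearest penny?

toaster oven: Runtime = 3 h/week × 10 weeks = 30 h
toaster oven: 1.12 kW × 30 h = 33.6 kWh
electric oven: Runtime = 15 h/week × 8 weeks = 120 h
electric oven: 2.74 kW × 120 h = 328.8 kWh
chest freezer: 0.105 kW × 33 h = 3.465 kWh
Total energy = 365.865 kWh
Cost = 365.865 × £0.28 = £102.44

£102.44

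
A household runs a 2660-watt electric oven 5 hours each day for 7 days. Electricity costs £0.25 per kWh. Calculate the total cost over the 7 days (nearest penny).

Runtime = 5 h/day × 7 days = 35 h
Energy = 2.66 kW × 35 h = 93.1 kWh
Cost = 93.1 kWh × £0.25/kWh = £23.28

£23.28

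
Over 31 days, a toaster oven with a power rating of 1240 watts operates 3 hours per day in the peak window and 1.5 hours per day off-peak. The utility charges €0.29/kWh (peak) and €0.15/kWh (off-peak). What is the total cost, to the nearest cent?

Peak energy = 1.24 kW × 3 h × 31 = 115.32 kWh
Off-peak energy = 1.24 kW × 1.5 h × 31 = 57.66 kWh
Cost = 115.32 × €0.29 + 57.66 × €0.15 = €33.4428 + €8.649 = €42.09

€42.09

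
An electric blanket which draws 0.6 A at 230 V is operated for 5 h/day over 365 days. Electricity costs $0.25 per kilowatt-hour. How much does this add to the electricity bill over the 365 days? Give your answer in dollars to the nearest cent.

$62.96

Power = 0.6 A × 230 V = 138 W = 0.138 kW
Runtime = 5 h/day × 365 days = 1825 h
Energy = 0.138 kW × 1825 h = 251.85 kWh
Cost = 251.85 kWh × $0.25/kWh = $62.96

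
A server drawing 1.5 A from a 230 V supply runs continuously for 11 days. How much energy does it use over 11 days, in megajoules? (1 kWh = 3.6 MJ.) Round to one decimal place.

327.9 MJ

Power = 1.5 A × 230 V = 345 W = 0.345 kW
Runtime = 24 h × 11 = 264 h
Energy = 0.345 kW × 264 h = 91.08 kWh
= 91.08 × 3.6 MJ = 327.9 MJ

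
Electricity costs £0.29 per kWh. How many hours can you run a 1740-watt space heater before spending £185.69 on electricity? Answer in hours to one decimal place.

Energy available = £185.69 ÷ £0.29/kWh = 640.3103 kWh
Hours = 640.3103 kWh ÷ 1.74 kW = 368.0 h

368.0 h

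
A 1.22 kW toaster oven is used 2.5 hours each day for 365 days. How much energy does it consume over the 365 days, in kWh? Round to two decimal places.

Runtime = 2.5 h/day × 365 days = 912.5 h
Energy = 1.22 kW × 912.5 h = 1113.25 kWh

1113.25 kWh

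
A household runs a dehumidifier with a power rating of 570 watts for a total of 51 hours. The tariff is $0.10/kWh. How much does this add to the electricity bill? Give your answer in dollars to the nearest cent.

$2.91

Energy = 0.57 kW × 51 h = 29.07 kWh
Cost = 29.07 kWh × $0.10/kWh = $2.91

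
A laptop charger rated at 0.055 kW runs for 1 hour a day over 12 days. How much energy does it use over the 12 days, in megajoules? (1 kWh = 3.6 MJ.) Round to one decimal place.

Runtime = 1 h/day × 12 days = 12 h
Energy = 0.055 kW × 12 h = 0.66 kWh
= 0.66 × 3.6 MJ = 2.4 MJ

2.4 MJ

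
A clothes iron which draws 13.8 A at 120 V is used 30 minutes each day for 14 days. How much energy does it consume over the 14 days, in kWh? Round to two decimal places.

11.59 kWh

Power = 13.8 A × 120 V = 1656 W = 1.656 kW
Runtime = 30 min × 14 = 420 min = 7 h
Energy = 1.656 kW × 7 h = 11.592 kWh ≈ 11.59 kWh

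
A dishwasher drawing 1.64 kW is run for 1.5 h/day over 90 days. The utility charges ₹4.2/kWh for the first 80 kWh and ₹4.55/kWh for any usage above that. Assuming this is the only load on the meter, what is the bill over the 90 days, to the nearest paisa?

₹979.37

Runtime = 1.5 h/day × 90 days = 135 h
Energy = 1.64 kW × 135 h = 221.4 kWh
Tier 1 (0–80 kWh): 80 × ₹4.2 = ₹336
Above 80 kWh: 141.4 × ₹4.55 = ₹643.37
Bill = ₹979.37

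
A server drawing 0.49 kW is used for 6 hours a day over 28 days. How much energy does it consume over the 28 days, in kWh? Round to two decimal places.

82.32 kWh

Runtime = 6 h/day × 28 days = 168 h
Energy = 0.49 kW × 168 h = 82.32 kWh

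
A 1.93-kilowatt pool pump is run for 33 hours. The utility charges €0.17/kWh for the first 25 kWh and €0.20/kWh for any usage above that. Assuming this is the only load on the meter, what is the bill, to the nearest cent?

€11.99

Energy = 1.93 kW × 33 h = 63.69 kWh
Tier 1 (0–25 kWh): 25 × €0.17 = €4.25
Above 25 kWh: 38.69 × €0.20 = €7.738
Bill = €11.99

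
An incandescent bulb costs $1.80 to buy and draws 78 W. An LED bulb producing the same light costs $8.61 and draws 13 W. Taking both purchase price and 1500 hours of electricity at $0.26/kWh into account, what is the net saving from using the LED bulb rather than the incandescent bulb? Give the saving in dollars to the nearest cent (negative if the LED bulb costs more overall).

incandescent bulb: $1.80 + (78/1000) kW × 1500 h × $0.26 = $1.80 + $30.42 = $32.22
LED bulb: $8.61 + (13/1000) kW × 1500 h × $0.26 = $8.61 + $5.07 = $13.68
Saving = $32.22 − $13.68 = $18.54

$18.54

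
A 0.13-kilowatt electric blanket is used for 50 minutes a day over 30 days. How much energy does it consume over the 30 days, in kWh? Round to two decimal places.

Runtime = 50 min × 30 = 1500 min = 25 h
Energy = 0.13 kW × 25 h = 3.25 kWh

3.25 kWh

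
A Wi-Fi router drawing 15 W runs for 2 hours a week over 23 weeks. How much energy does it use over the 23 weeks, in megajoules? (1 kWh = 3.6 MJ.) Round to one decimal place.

Runtime = 2 h/week × 23 weeks = 46 h
Energy = 0.015 kW × 46 h = 0.69 kWh
= 0.69 × 3.6 MJ = 2.5 MJ

2.5 MJ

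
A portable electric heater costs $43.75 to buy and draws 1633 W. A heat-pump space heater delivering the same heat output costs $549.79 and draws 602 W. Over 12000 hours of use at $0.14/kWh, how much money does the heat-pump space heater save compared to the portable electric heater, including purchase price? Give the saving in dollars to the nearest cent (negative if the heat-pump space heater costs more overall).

$1226.04

portable electric heater: $43.75 + (1633/1000) kW × 12000 h × $0.14 = $43.75 + $2743.44 = $2787.19
heat-pump space heater: $549.79 + (602/1000) kW × 12000 h × $0.14 = $549.79 + $1011.36 = $1561.15
Saving = $2787.19 − $1561.15 = $1226.04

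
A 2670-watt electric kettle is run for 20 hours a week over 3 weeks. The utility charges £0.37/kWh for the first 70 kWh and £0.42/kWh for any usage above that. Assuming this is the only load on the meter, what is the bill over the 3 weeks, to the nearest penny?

Runtime = 20 h/week × 3 weeks = 60 h
Energy = 2.67 kW × 60 h = 160.2 kWh
Tier 1 (0–70 kWh): 70 × £0.37 = £25.9
Above 70 kWh: 90.2 × £0.42 = £37.884
Bill = £63.78

£63.78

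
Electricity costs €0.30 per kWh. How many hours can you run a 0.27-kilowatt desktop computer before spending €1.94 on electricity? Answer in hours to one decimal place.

Energy available = €1.94 ÷ €0.30/kWh = 6.4667 kWh
Hours = 6.4667 kWh ÷ 0.27 kW = 24.0 h

24.0 h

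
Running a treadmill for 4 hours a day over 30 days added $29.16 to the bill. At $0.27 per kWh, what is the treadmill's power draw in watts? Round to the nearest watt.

Energy = $29.16 ÷ $0.27/kWh = 108 kWh
Runtime = 4 h/day × 30 days = 120 h
Power = 108 kWh ÷ 120 h = 0.9 kW = 900 W

900 W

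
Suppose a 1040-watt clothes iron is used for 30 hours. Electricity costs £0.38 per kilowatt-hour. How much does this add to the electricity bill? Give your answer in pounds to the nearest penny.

£11.86

Energy = 1.04 kW × 30 h = 31.2 kWh
Cost = 31.2 kWh × £0.38/kWh = £11.86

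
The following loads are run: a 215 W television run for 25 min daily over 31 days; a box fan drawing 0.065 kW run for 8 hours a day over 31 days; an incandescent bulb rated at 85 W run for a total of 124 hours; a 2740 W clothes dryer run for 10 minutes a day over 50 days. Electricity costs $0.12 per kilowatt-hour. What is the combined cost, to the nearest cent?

$6.27

television: Runtime = 25 min × 31 = 775 min = 12.916666… h
television: 0.215 kW × 12.916666… h = 2.777083… kWh
box fan: Runtime = 8 h/day × 31 days = 248 h
box fan: 0.065 kW × 248 h = 16.12 kWh
incandescent bulb: 0.085 kW × 124 h = 10.54 kWh
clothes dryer: Runtime = 10 min × 50 = 500 min = 8.333333… h
clothes dryer: 2.74 kW × 8.333333… h = 22.833333… kWh
Total energy = 52.270416… kWh
Cost = 52.270416… × $0.12 = $6.27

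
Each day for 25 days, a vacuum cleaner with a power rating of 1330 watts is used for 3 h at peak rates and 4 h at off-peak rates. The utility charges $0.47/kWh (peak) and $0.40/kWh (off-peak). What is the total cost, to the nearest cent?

$100.08

Peak energy = 1.33 kW × 3 h × 25 = 99.75 kWh
Off-peak energy = 1.33 kW × 4 h × 25 = 133 kWh
Cost = 99.75 × $0.47 + 133 × $0.40 = $46.8825 + $53.2 = $100.08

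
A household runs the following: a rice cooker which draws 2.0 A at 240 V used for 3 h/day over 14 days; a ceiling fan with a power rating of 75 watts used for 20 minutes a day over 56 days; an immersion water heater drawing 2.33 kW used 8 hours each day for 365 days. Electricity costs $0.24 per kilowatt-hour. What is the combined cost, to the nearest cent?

rice cooker: Power = 2.0 A × 240 V = 480 W = 0.48 kW
rice cooker: Runtime = 3 h/day × 14 days = 42 h
rice cooker: 0.48 kW × 42 h = 20.16 kWh
ceiling fan: Runtime = 20 min × 56 = 1120 min = 18.666666… h
ceiling fan: 0.075 kW × 18.666666… h = 1.4 kWh
immersion water heater: Runtime = 8 h/day × 365 days = 2920 h
immersion water heater: 2.33 kW × 2920 h = 6803.6 kWh
Total energy = 6825.16 kWh
Cost = 6825.16 × $0.24 = $1638.04

$1638.04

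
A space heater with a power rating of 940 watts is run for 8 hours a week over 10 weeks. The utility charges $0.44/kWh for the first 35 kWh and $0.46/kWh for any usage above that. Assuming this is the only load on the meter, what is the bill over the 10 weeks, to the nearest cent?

$33.89

Runtime = 8 h/week × 10 weeks = 80 h
Energy = 0.94 kW × 80 h = 75.2 kWh
Tier 1 (0–35 kWh): 35 × $0.44 = $15.4
Above 35 kWh: 40.2 × $0.46 = $18.492
Bill = $33.89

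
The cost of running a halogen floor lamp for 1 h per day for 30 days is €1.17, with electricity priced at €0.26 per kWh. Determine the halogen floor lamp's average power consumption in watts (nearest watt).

Energy = €1.17 ÷ €0.26/kWh = 4.5 kWh
Runtime = 1 h/day × 30 days = 30 h
Power = 4.5 kWh ÷ 30 h = 0.15 kW = 150 W

150 W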